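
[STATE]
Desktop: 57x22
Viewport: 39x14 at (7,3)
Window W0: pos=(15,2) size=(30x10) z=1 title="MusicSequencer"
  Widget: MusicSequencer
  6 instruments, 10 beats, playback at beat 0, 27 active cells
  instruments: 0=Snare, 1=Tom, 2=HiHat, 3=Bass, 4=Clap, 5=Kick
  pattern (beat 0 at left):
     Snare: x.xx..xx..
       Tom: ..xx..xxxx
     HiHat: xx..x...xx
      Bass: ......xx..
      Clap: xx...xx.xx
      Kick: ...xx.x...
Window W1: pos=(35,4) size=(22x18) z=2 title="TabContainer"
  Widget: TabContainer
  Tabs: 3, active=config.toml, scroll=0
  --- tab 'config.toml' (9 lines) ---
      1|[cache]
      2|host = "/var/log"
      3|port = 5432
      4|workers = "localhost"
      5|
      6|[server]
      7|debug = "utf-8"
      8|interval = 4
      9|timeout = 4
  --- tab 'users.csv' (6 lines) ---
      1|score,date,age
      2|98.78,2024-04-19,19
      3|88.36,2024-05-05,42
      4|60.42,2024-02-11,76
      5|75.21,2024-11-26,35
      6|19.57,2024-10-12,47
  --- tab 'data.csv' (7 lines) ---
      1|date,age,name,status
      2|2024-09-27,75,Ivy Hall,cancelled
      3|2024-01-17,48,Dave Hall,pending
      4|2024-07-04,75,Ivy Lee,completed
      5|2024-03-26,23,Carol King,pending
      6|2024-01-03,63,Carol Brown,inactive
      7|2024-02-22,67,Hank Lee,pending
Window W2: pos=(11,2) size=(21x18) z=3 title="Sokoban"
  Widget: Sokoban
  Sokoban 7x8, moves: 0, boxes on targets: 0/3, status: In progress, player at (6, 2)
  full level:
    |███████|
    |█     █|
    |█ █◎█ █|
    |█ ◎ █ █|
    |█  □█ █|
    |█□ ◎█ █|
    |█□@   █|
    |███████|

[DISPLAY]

    ┃ Sokoban           ┃            ┃ 
    ┠───────────────────┨───┏━━━━━━━━━━
    ┃███████            ┃   ┃ TabContai
    ┃█     █            ┃   ┠──────────
    ┃█ █◎█ █            ┃   ┃[config.to
    ┃█ ◎ █ █            ┃   ┃──────────
    ┃█  □█ █            ┃   ┃[cache]   
    ┃█□ ◎█ █            ┃   ┃host = "/v
    ┃█□@   █            ┃━━━┃port = 543
    ┃███████            ┃   ┃workers = 
    ┃Moves: 0  0/3      ┃   ┃          
    ┃                   ┃   ┃[server]  
    ┃                   ┃   ┃debug = "u
    ┃                   ┃   ┃interval =


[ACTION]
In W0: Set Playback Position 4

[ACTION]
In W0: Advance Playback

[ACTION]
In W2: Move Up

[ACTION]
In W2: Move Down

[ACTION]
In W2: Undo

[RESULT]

    ┃ Sokoban           ┃            ┃ 
    ┠───────────────────┨───┏━━━━━━━━━━
    ┃███████            ┃   ┃ TabContai
    ┃█     █            ┃   ┠──────────
    ┃█ █◎█ █            ┃   ┃[config.to
    ┃█ ◎ █ █            ┃   ┃──────────
    ┃█  □█ █            ┃   ┃[cache]   
    ┃█□@◎█ █            ┃   ┃host = "/v
    ┃█□    █            ┃━━━┃port = 543
    ┃███████            ┃   ┃workers = 
    ┃Moves: 1  0/3      ┃   ┃          
    ┃                   ┃   ┃[server]  
    ┃                   ┃   ┃debug = "u
    ┃                   ┃   ┃interval =


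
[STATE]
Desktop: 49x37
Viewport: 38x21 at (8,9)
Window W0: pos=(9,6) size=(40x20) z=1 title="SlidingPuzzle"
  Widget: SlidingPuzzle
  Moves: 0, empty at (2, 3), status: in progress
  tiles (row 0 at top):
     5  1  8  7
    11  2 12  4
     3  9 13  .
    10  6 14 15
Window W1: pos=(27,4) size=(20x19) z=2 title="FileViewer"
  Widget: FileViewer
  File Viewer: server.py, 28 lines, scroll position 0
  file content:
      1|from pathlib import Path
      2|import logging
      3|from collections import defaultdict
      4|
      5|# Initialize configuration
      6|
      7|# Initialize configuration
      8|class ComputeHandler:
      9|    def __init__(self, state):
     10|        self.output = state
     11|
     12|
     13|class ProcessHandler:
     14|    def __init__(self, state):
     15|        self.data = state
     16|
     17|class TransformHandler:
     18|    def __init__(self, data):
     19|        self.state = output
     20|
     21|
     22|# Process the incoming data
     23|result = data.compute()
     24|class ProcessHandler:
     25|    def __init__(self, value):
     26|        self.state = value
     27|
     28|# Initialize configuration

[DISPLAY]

 ┃┌────┬────┬────┬─┃from collections ░
 ┃│  5 │  1 │  8 │ ┃                 ░
 ┃├────┼────┼────┼─┃# Initialize conf░
 ┃│ 11 │  2 │ 12 │ ┃                 ░
 ┃├────┼────┼────┼─┃# Initialize conf░
 ┃│  3 │  9 │ 13 │ ┃class ComputeHand░
 ┃├────┼────┼────┼─┃    def __init__(░
 ┃│ 10 │  6 │ 14 │ ┃        self.outp░
 ┃└────┴────┴────┴─┃                 ░
 ┃Moves: 0         ┃                 ░
 ┃                 ┃class ProcessHand░
 ┃                 ┃    def __init__(░
 ┃                 ┃        self.data▼
 ┃                 ┗━━━━━━━━━━━━━━━━━━
 ┃                                    
 ┃                                    
 ┗━━━━━━━━━━━━━━━━━━━━━━━━━━━━━━━━━━━━
                                      
                                      
                                      
                                      


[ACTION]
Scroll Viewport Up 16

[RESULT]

                                      
                                      
                                      
                                      
                   ┏━━━━━━━━━━━━━━━━━━
                   ┃ FileViewer       
 ┏━━━━━━━━━━━━━━━━━┠──────────────────
 ┃ SlidingPuzzle   ┃from pathlib impo▲
 ┠─────────────────┃import logging   █
 ┃┌────┬────┬────┬─┃from collections ░
 ┃│  5 │  1 │  8 │ ┃                 ░
 ┃├────┼────┼────┼─┃# Initialize conf░
 ┃│ 11 │  2 │ 12 │ ┃                 ░
 ┃├────┼────┼────┼─┃# Initialize conf░
 ┃│  3 │  9 │ 13 │ ┃class ComputeHand░
 ┃├────┼────┼────┼─┃    def __init__(░
 ┃│ 10 │  6 │ 14 │ ┃        self.outp░
 ┃└────┴────┴────┴─┃                 ░
 ┃Moves: 0         ┃                 ░
 ┃                 ┃class ProcessHand░
 ┃                 ┃    def __init__(░


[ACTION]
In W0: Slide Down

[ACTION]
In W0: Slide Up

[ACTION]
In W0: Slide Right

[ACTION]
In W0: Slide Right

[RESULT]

                                      
                                      
                                      
                                      
                   ┏━━━━━━━━━━━━━━━━━━
                   ┃ FileViewer       
 ┏━━━━━━━━━━━━━━━━━┠──────────────────
 ┃ SlidingPuzzle   ┃from pathlib impo▲
 ┠─────────────────┃import logging   █
 ┃┌────┬────┬────┬─┃from collections ░
 ┃│  5 │  1 │  8 │ ┃                 ░
 ┃├────┼────┼────┼─┃# Initialize conf░
 ┃│ 11 │  2 │ 12 │ ┃                 ░
 ┃├────┼────┼────┼─┃# Initialize conf░
 ┃│  3 │    │  9 │ ┃class ComputeHand░
 ┃├────┼────┼────┼─┃    def __init__(░
 ┃│ 10 │  6 │ 14 │ ┃        self.outp░
 ┃└────┴────┴────┴─┃                 ░
 ┃Moves: 4         ┃                 ░
 ┃                 ┃class ProcessHand░
 ┃                 ┃    def __init__(░


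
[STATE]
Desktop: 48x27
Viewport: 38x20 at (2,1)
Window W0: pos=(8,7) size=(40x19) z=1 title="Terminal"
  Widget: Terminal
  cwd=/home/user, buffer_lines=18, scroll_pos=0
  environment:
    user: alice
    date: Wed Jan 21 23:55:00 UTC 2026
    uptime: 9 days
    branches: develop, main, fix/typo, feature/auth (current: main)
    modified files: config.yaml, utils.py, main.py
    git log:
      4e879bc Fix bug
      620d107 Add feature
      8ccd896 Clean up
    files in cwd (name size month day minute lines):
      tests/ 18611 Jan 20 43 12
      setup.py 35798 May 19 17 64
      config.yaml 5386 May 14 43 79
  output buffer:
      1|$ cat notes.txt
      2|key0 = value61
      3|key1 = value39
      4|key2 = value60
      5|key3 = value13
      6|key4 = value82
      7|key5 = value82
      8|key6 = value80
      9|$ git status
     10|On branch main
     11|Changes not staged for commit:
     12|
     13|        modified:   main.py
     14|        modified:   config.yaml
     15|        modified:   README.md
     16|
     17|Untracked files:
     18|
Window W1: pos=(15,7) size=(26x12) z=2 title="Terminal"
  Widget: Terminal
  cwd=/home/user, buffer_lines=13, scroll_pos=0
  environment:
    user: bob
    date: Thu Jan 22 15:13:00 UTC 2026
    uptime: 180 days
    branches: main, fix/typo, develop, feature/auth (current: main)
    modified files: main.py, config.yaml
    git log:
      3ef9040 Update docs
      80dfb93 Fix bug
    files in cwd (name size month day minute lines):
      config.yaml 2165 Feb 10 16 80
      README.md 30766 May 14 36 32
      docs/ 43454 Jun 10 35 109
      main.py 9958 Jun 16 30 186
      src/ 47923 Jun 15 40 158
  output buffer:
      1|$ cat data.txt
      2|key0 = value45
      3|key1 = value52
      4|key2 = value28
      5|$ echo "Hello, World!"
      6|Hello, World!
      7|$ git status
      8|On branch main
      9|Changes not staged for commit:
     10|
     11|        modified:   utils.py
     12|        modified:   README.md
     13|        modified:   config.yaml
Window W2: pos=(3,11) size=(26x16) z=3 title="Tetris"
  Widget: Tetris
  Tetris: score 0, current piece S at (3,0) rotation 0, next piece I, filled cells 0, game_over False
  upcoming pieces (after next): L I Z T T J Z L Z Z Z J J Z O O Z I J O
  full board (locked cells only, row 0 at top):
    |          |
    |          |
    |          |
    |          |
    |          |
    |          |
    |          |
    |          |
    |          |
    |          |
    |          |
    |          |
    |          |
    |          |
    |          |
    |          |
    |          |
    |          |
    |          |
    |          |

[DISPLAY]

                                      
                                      
                                      
                                      
                                      
                                      
      ┏━━━━━━┏━━━━━━━━━━━━━━━━━━━━━━━━
      ┃ Termi┃ Terminal               
      ┠──────┠────────────────────────
      ┃$ cat ┃$ cat data.txt          
 ┏━━━━━━━━━━━━━━━━━━━━━━━━┓5          
 ┃ Tetris                 ┃2          
 ┠────────────────────────┨8          
 ┃          │Next:        ┃, World!"  
 ┃          │████         ┃           
 ┃          │             ┃           
 ┃          │             ┃n          
 ┃          │             ┃━━━━━━━━━━━
 ┃          │             ┃           
 ┃          │Score:       ┃or commit: 


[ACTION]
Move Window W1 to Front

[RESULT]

                                      
                                      
                                      
                                      
                                      
                                      
      ┏━━━━━━┏━━━━━━━━━━━━━━━━━━━━━━━━
      ┃ Termi┃ Terminal               
      ┠──────┠────────────────────────
      ┃$ cat ┃$ cat data.txt          
 ┏━━━━━━━━━━━┃key0 = value45          
 ┃ Tetris    ┃key1 = value52          
 ┠───────────┃key2 = value28          
 ┃          │┃$ echo "Hello, World!"  
 ┃          │┃Hello, World!           
 ┃          │┃$ git status            
 ┃          │┃On branch main          
 ┃          │┗━━━━━━━━━━━━━━━━━━━━━━━━
 ┃          │             ┃           
 ┃          │Score:       ┃or commit: 


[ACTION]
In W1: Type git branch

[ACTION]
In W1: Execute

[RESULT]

                                      
                                      
                                      
                                      
                                      
                                      
      ┏━━━━━━┏━━━━━━━━━━━━━━━━━━━━━━━━
      ┃ Termi┃ Terminal               
      ┠──────┠────────────────────────
      ┃$ cat ┃        modified:   READ
 ┏━━━━━━━━━━━┃        modified:   conf
 ┃ Tetris    ┃$ git branch            
 ┠───────────┃* main                  
 ┃          │┃  fix/typo              
 ┃          │┃  develop               
 ┃          │┃  feature/auth          
 ┃          │┃$ █                     
 ┃          │┗━━━━━━━━━━━━━━━━━━━━━━━━
 ┃          │             ┃           
 ┃          │Score:       ┃or commit: 


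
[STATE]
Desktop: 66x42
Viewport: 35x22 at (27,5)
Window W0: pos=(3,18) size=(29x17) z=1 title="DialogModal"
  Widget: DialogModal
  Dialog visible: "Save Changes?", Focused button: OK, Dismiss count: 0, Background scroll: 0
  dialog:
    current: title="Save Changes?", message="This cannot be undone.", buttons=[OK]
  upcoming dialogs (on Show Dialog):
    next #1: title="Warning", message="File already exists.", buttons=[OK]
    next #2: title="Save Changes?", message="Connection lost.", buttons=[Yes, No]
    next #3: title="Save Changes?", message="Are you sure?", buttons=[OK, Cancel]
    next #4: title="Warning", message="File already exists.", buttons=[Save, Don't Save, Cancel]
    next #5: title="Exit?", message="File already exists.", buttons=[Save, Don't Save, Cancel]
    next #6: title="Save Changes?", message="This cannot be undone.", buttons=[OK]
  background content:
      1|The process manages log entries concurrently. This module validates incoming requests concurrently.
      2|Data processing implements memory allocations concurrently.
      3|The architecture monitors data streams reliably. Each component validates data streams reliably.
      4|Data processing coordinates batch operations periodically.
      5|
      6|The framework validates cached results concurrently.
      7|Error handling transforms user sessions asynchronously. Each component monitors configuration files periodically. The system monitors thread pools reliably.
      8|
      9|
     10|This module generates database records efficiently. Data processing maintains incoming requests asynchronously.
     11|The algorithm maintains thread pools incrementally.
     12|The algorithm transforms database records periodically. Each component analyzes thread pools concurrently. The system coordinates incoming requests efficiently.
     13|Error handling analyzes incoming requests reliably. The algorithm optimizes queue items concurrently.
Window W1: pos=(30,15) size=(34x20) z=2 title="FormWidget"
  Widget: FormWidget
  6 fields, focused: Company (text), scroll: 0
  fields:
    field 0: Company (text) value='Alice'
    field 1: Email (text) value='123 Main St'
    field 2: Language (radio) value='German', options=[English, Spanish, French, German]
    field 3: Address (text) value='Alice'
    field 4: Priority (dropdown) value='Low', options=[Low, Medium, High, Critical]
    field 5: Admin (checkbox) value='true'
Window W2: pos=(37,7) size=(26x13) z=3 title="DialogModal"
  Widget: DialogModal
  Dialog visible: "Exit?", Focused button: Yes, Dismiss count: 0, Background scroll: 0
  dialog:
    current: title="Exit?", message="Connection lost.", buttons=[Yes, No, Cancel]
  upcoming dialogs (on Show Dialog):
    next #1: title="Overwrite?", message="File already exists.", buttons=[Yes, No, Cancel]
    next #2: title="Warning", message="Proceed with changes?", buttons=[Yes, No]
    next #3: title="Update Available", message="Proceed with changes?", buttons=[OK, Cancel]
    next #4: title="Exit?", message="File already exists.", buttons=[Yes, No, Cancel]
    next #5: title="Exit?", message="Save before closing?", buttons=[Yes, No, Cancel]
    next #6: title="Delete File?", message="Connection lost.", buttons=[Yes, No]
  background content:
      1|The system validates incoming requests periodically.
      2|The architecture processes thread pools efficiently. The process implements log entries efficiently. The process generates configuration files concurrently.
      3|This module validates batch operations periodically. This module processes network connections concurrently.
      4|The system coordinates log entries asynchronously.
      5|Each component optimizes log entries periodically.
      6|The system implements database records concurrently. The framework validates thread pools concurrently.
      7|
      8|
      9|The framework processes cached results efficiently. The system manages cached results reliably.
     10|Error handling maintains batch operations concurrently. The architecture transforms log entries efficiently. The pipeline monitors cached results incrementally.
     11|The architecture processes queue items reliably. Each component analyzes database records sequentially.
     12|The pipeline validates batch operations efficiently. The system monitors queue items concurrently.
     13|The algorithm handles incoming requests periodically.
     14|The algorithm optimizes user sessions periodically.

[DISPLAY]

                                   
                                   
          ┏━━━━━━━━━━━━━━━━━━━━━━━━
          ┃ DialogModal            
          ┠────────────────────────
          ┃The system validates inc
          ┃The architecture process
          ┃Th┌──────────────────┐ba
          ┃Th│      Exit?       │ l
          ┃Ea│ Connection lost. │es
   ┏━━━━━━┃Th│[Yes]  No   Cancel│da
   ┃ FormW┃  └──────────────────┘  
   ┠──────┃                        
━━━┃> Comp┃The framework processes 
   ┃  Emai┗━━━━━━━━━━━━━━━━━━━━━━━━
───┃  Language:   ( ) English  ( ) 
 en┃  Address:    [Alice           
nts┃  Priority:   [Low            ▼
rs ┃  Admin:      [x]              
ate┃                               
─┐ ┃                               
 │a┃                               


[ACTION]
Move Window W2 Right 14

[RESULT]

                                   
                                   
             ┏━━━━━━━━━━━━━━━━━━━━━
             ┃ DialogModal         
             ┠─────────────────────
             ┃The system validates 
             ┃The architecture proc
             ┃Th┌──────────────────
             ┃Th│      Exit?       
             ┃Ea│ Connection lost. 
   ┏━━━━━━━━━┃Th│[Yes]  No   Cancel
   ┃ FormWidg┃  └──────────────────
   ┠─────────┃                     
━━━┃> Company┃The framework process
   ┃  Email: ┗━━━━━━━━━━━━━━━━━━━━━
───┃  Language:   ( ) English  ( ) 
 en┃  Address:    [Alice           
nts┃  Priority:   [Low            ▼
rs ┃  Admin:      [x]              
ate┃                               
─┐ ┃                               
 │a┃                               


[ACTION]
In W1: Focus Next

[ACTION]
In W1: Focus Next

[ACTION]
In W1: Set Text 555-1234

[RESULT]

                                   
                                   
             ┏━━━━━━━━━━━━━━━━━━━━━
             ┃ DialogModal         
             ┠─────────────────────
             ┃The system validates 
             ┃The architecture proc
             ┃Th┌──────────────────
             ┃Th│      Exit?       
             ┃Ea│ Connection lost. 
   ┏━━━━━━━━━┃Th│[Yes]  No   Cancel
   ┃ FormWidg┃  └──────────────────
   ┠─────────┃                     
━━━┃  Company┃The framework process
   ┃  Email: ┗━━━━━━━━━━━━━━━━━━━━━
───┃> Language:   ( ) English  ( ) 
 en┃  Address:    [Alice           
nts┃  Priority:   [Low            ▼
rs ┃  Admin:      [x]              
ate┃                               
─┐ ┃                               
 │a┃                               


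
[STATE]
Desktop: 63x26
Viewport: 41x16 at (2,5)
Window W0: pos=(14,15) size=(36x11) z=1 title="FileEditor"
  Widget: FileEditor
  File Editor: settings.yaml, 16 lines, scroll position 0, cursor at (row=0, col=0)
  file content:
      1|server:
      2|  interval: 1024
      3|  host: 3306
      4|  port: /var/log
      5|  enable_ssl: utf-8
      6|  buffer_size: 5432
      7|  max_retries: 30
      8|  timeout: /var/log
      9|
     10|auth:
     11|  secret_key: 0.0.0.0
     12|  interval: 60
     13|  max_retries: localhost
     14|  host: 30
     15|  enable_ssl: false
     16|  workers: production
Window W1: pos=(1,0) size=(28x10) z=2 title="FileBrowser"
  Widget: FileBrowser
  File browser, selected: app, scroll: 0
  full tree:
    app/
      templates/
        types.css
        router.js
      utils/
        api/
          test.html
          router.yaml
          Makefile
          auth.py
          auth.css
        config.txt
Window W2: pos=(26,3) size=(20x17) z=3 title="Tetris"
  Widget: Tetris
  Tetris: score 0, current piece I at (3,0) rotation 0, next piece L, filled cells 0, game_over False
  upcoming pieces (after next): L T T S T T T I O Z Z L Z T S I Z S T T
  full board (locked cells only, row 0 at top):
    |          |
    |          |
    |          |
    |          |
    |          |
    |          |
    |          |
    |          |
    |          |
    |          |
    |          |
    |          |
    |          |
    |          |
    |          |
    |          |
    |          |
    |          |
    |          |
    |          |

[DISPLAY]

    [+] utils/          ┠────────────────
                        ┃                
                        ┃                
                        ┃                
━━━━━━━━━━━━━━━━━━━━━━━━┃                
                        ┃                
                        ┃                
                        ┃                
                        ┃                
                        ┃                
            ┏━━━━━━━━━━━┃                
            ┃ FileEditor┃                
            ┠───────────┃                
            ┃█erver:    ┃                
            ┃  interval:┗━━━━━━━━━━━━━━━━
            ┃  host: 3306                


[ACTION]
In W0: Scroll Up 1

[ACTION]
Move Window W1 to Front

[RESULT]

    [+] utils/            ┃──────────────
                          ┃              
                          ┃              
                          ┃              
━━━━━━━━━━━━━━━━━━━━━━━━━━┛              
                        ┃                
                        ┃                
                        ┃                
                        ┃                
                        ┃                
            ┏━━━━━━━━━━━┃                
            ┃ FileEditor┃                
            ┠───────────┃                
            ┃█erver:    ┃                
            ┃  interval:┗━━━━━━━━━━━━━━━━
            ┃  host: 3306                


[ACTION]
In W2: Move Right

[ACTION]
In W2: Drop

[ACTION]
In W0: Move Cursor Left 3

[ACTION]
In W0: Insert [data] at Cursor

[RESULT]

    [+] utils/            ┃──────────────
                          ┃              
                          ┃              
                          ┃              
━━━━━━━━━━━━━━━━━━━━━━━━━━┛              
                        ┃                
                        ┃                
                        ┃                
                        ┃                
                        ┃                
            ┏━━━━━━━━━━━┃                
            ┃ FileEditor┃                
            ┠───────────┃                
            ┃data█erver:┃                
            ┃  interval:┗━━━━━━━━━━━━━━━━
            ┃  host: 3306                


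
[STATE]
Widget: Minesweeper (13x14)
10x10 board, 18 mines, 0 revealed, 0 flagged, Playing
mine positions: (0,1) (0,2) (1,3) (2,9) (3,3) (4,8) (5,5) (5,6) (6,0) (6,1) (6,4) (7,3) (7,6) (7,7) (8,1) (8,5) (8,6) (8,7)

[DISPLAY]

■■■■■■■■■■   
■■■■■■■■■■   
■■■■■■■■■■   
■■■■■■■■■■   
■■■■■■■■■■   
■■■■■■■■■■   
■■■■■■■■■■   
■■■■■■■■■■   
■■■■■■■■■■   
■■■■■■■■■■   
             
             
             
             


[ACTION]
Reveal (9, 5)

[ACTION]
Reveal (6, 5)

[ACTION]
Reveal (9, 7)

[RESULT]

■■■■■■■■■■   
■■■■■■■■■■   
■■■■■■■■■■   
■■■■■■■■■■   
■■■■■■■■■■   
■■■■■■■■■■   
■■■■■4■■■■   
■■■■■■■■■■   
■■■■■■■■■■   
■■■■■2■2■■   
             
             
             
             


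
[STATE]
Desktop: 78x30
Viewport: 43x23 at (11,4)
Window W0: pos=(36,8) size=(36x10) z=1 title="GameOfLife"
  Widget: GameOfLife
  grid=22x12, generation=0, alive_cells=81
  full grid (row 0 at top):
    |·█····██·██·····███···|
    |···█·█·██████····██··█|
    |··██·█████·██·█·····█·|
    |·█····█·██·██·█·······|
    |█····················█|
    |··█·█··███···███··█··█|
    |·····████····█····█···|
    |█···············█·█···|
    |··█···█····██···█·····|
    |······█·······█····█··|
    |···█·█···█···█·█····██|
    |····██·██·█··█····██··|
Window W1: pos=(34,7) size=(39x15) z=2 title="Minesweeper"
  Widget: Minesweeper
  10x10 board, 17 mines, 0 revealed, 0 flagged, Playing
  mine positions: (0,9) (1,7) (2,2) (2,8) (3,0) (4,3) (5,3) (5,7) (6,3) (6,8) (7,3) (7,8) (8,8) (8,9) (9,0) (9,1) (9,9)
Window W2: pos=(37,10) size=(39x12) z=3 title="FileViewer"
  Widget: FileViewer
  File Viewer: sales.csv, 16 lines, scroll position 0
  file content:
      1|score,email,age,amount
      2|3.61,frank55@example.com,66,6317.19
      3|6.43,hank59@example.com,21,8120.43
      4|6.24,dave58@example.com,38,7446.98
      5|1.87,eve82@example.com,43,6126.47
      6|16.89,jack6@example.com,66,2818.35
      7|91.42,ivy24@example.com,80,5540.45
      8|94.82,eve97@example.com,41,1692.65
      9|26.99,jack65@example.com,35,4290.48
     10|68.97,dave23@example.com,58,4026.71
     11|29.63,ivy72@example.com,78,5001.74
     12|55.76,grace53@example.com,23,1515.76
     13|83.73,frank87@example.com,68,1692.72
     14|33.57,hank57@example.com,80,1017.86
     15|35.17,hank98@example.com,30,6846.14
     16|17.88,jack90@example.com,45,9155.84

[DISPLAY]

                                           
                                           
                                           
                       ┏━━━━━━━━━━━━━━━━━━━
                       ┃ Minesweeper       
                       ┠───────────────────
                       ┃■■┏━━━━━━━━━━━━━━━━
                       ┃■■┃ FileViewer     
                       ┃■■┠────────────────
                       ┃■■┃score,email,age,
                       ┃■■┃3.61,frank55@exa
                       ┃■■┃6.43,hank59@exam
                       ┃■■┃6.24,dave58@exam
                       ┃■■┃1.87,eve82@examp
                       ┃■■┃16.89,jack6@exam
                       ┃■■┃91.42,ivy24@exam
                       ┃  ┃94.82,eve97@exam
                       ┗━━┗━━━━━━━━━━━━━━━━
                                           
                                           
                                           
                                           
                                           


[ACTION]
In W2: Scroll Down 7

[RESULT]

                                           
                                           
                                           
                       ┏━━━━━━━━━━━━━━━━━━━
                       ┃ Minesweeper       
                       ┠───────────────────
                       ┃■■┏━━━━━━━━━━━━━━━━
                       ┃■■┃ FileViewer     
                       ┃■■┠────────────────
                       ┃■■┃94.82,eve97@exam
                       ┃■■┃26.99,jack65@exa
                       ┃■■┃68.97,dave23@exa
                       ┃■■┃29.63,ivy72@exam
                       ┃■■┃55.76,grace53@ex
                       ┃■■┃83.73,frank87@ex
                       ┃■■┃33.57,hank57@exa
                       ┃  ┃35.17,hank98@exa
                       ┗━━┗━━━━━━━━━━━━━━━━
                                           
                                           
                                           
                                           
                                           


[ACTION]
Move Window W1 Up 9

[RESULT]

                       ┃■■■■■■■■■■         
                       ┃■■■■■■■■■■         
                       ┃■■■■■■■■■■         
                       ┃■■■■■■■■■■         
                       ┃■■■■■■■■■■         
                       ┃■■■■■■■■■■         
                       ┃■■┏━━━━━━━━━━━━━━━━
                       ┃■■┃ FileViewer     
                       ┃■■┠────────────────
                       ┃  ┃94.82,eve97@exam
                       ┗━━┃26.99,jack65@exa
                         ┃┃68.97,dave23@exa
                         ┃┃29.63,ivy72@exam
                         ┗┃55.76,grace53@ex
                          ┃83.73,frank87@ex
                          ┃33.57,hank57@exa
                          ┃35.17,hank98@exa
                          ┗━━━━━━━━━━━━━━━━
                                           
                                           
                                           
                                           
                                           


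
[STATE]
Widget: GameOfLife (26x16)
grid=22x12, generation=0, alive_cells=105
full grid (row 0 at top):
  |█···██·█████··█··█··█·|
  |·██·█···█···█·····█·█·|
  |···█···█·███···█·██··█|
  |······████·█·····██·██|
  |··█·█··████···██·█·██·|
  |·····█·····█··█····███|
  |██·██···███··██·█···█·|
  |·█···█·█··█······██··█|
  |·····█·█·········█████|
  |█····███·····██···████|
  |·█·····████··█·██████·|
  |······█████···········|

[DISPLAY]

Gen: 0                    
█···██·█████··█··█··█·    
·██·█···█···█·····█·█·    
···█···█·███···█·██··█    
······████·█·····██·██    
··█·█··████···██·█·██·    
·····█·····█··█····███    
██·██···███··██·█···█·    
·█···█·█··█······██··█    
·····█·█·········█████    
█····███·····██···████    
·█·····████··█·██████·    
······█████···········    
                          
                          
                          


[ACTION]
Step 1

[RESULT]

Gen: 1                    
·█·███·█████·······█··    
·██·███·····█···█·█·██    
··██··█····██···█····█    
···█··█····█··██·····█    
·····█·····█··████····    
·██··█·█···█····█·█··█    
███·███·████·███·██···    
███··█·█··█·····█····█    
····██·██·············    
·····█···█···███······    
·····█····█··█·███···█    
······█···█·····████··    
                          
                          
                          


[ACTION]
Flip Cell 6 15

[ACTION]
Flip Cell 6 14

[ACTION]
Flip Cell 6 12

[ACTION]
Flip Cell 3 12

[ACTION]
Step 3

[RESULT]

Gen: 4                    
·█········██·····███··    
██·█·██··█·█····█··█·█    
···█·██·██·██·█·····█·    
·███·········███······    
·······███·········█··    
·██····█·█···████·██··    
·····█·██····█····█···    
·█·█···███···█···█····    
··██···█··██·█···█····    
····█···█·█··█·██·····    
·········█············    
·········█············    
                          
                          
                          


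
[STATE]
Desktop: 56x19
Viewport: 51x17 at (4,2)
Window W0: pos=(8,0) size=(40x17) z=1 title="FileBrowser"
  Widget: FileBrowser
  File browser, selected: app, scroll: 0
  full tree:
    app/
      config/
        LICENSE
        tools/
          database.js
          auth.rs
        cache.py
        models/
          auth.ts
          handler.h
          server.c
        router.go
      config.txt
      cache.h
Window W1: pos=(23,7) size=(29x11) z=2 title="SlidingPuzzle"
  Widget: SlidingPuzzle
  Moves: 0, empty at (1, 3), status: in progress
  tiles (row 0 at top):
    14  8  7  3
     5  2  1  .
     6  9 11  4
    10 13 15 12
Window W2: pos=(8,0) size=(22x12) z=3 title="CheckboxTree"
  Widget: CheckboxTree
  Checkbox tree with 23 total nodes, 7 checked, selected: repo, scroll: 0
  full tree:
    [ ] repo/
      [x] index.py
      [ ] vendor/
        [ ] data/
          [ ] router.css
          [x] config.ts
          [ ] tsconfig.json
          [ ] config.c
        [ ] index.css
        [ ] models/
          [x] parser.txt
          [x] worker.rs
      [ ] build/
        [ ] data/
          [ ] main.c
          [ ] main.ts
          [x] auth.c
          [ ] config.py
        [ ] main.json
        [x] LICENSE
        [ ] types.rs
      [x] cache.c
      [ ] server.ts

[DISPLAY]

    ┠────────────────────┨─────────────────┨       
    ┃>[-] repo/          ┃                 ┃       
    ┃   [x] index.py     ┃                 ┃       
    ┃   [-] vendor/      ┃                 ┃       
    ┃     [-] data/      ┃                 ┃       
    ┃       [ ] router.cs┃━━━━━━━━━━━━━━━━━━━━━┓   
    ┃       [x] config.ts┃ngPuzzle             ┃   
    ┃       [ ] tsconfig.┃─────────────────────┨   
    ┃       [ ] config.c ┃────┬────┬────┐      ┃   
    ┗━━━━━━━━━━━━━━━━━━━━┛  8 │  7 │  3 │      ┃   
    ┃              ┃├────┼────┼────┼────┤      ┃   
    ┃              ┃│  5 │  2 │  1 │    │      ┃   
    ┃              ┃├────┼────┼────┼────┤      ┃   
    ┃              ┃│  6 │  9 │ 11 │  4 │      ┃   
    ┗━━━━━━━━━━━━━━┃├────┼────┼────┼────┤      ┃   
                   ┗━━━━━━━━━━━━━━━━━━━━━━━━━━━┛   
                                                   


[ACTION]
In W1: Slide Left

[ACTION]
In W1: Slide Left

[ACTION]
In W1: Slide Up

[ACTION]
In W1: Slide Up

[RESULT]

    ┠────────────────────┨─────────────────┨       
    ┃>[-] repo/          ┃                 ┃       
    ┃   [x] index.py     ┃                 ┃       
    ┃   [-] vendor/      ┃                 ┃       
    ┃     [-] data/      ┃                 ┃       
    ┃       [ ] router.cs┃━━━━━━━━━━━━━━━━━━━━━┓   
    ┃       [x] config.ts┃ngPuzzle             ┃   
    ┃       [ ] tsconfig.┃─────────────────────┨   
    ┃       [ ] config.c ┃────┬────┬────┐      ┃   
    ┗━━━━━━━━━━━━━━━━━━━━┛  8 │  7 │  3 │      ┃   
    ┃              ┃├────┼────┼────┼────┤      ┃   
    ┃              ┃│  5 │  2 │  1 │  4 │      ┃   
    ┃              ┃├────┼────┼────┼────┤      ┃   
    ┃              ┃│  6 │  9 │ 11 │ 12 │      ┃   
    ┗━━━━━━━━━━━━━━┃├────┼────┼────┼────┤      ┃   
                   ┗━━━━━━━━━━━━━━━━━━━━━━━━━━━┛   
                                                   
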